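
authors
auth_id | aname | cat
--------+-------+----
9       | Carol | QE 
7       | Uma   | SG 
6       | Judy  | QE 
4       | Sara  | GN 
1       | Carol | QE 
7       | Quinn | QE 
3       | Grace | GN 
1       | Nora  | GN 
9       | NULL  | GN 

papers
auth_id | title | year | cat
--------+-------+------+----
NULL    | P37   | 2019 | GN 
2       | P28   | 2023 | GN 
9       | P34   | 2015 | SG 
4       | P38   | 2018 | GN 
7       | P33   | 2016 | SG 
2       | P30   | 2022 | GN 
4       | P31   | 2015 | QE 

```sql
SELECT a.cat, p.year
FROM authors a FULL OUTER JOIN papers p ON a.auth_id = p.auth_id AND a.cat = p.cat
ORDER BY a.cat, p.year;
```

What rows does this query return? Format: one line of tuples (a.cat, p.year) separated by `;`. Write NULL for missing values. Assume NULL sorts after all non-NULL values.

FULL OUTER JOIN keeps every row from both sides; unmatched rows get NULL for the other side's columns.
Matching on a.auth_id = p.auth_id AND a.cat = p.cat. A NULL in a compared column never satisfies the condition.
Matched pairs: 2; unmatched a rows kept: 7; unmatched p rows kept: 5.

(GN, 2018); (GN, NULL); (GN, NULL); (GN, NULL); (QE, NULL); (QE, NULL); (QE, NULL); (QE, NULL); (SG, 2016); (NULL, 2015); (NULL, 2015); (NULL, 2019); (NULL, 2022); (NULL, 2023)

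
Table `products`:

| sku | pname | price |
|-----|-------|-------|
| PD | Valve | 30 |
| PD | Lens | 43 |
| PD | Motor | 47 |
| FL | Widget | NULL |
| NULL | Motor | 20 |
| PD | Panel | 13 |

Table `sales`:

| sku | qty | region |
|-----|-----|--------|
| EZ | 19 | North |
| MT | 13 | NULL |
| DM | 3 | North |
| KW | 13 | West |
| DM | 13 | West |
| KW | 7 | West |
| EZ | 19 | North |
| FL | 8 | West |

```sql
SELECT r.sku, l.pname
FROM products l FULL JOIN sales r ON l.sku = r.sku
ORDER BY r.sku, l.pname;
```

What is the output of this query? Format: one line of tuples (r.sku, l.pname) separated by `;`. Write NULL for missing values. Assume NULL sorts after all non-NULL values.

(DM, NULL); (DM, NULL); (EZ, NULL); (EZ, NULL); (FL, Widget); (KW, NULL); (KW, NULL); (MT, NULL); (NULL, Lens); (NULL, Motor); (NULL, Motor); (NULL, Panel); (NULL, Valve)

FULL OUTER JOIN keeps every row from both sides; unmatched rows get NULL for the other side's columns.
Matching on l.sku = r.sku. A NULL in a compared column never satisfies the condition.
Matched pairs: 1; unmatched l rows kept: 5; unmatched r rows kept: 7.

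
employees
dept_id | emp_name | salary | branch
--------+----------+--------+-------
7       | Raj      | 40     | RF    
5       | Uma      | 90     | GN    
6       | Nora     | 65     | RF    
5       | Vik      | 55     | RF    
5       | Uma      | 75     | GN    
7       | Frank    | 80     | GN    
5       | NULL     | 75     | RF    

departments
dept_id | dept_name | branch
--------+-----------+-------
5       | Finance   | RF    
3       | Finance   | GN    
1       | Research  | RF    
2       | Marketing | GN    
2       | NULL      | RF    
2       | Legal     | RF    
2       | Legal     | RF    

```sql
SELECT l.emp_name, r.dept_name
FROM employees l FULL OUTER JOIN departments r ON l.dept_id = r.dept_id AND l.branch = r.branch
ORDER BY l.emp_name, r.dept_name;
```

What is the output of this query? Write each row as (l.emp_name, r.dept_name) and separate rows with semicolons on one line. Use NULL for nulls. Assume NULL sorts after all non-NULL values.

FULL OUTER JOIN keeps every row from both sides; unmatched rows get NULL for the other side's columns.
Matching on l.dept_id = r.dept_id AND l.branch = r.branch.
- dept_id=7, branch=RF: no r row matches, row kept with r columns NULL.
- dept_id=5, branch=GN: no r row matches, row kept with r columns NULL.
- dept_id=6, branch=RF: no r row matches, row kept with r columns NULL.
- dept_id=5, branch=RF: 1 matching r row(s), so 1 row(s) emitted.
- dept_id=5, branch=GN: no r row matches, row kept with r columns NULL.
- dept_id=7, branch=GN: no r row matches, row kept with r columns NULL.
- dept_id=5, branch=RF: 1 matching r row(s), so 1 row(s) emitted.
- 6 r row(s) had no l match → kept, l columns NULL.

(Frank, NULL); (Nora, NULL); (Raj, NULL); (Uma, NULL); (Uma, NULL); (Vik, Finance); (NULL, Finance); (NULL, Finance); (NULL, Legal); (NULL, Legal); (NULL, Marketing); (NULL, Research); (NULL, NULL)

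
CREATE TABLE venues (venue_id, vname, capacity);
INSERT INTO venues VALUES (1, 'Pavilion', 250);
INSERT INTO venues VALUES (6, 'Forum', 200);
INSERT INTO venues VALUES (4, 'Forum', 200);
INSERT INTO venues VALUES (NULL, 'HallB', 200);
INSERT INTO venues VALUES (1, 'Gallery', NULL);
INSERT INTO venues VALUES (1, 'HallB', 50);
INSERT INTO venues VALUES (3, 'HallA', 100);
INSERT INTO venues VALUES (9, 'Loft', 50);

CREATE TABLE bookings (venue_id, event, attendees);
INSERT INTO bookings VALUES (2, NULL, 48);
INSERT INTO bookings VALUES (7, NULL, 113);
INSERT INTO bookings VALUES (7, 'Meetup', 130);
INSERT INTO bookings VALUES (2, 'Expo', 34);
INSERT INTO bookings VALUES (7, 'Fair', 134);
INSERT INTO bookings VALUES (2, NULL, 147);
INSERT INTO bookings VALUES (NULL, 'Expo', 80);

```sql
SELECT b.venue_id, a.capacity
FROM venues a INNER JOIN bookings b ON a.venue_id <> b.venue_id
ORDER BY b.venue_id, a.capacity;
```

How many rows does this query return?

INNER JOIN keeps only pairs where the ON condition holds.
Matching on a.venue_id <> b.venue_id. A NULL in a compared column never satisfies the condition.
- a row (venue_id=1): matches 6 b row(s) → 6 output row(s).
- a row (venue_id=6): matches 6 b row(s) → 6 output row(s).
- a row (venue_id=4): matches 6 b row(s) → 6 output row(s).
- a row (venue_id=NULL): no match → dropped.
- a row (venue_id=1): matches 6 b row(s) → 6 output row(s).
- a row (venue_id=1): matches 6 b row(s) → 6 output row(s).
- a row (venue_id=3): matches 6 b row(s) → 6 output row(s).
- a row (venue_id=9): matches 6 b row(s) → 6 output row(s).
Total: 42 rows.

42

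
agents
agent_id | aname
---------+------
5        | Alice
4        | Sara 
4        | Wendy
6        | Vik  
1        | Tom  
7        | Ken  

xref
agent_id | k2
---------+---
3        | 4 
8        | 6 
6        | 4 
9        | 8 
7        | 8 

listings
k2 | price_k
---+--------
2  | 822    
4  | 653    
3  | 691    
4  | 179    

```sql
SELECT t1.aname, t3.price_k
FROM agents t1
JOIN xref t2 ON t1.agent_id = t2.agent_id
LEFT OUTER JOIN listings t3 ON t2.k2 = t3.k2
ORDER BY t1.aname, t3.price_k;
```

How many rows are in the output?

3

Evaluate left to right. First `agents t1 INNER JOIN xref t2` on agent_id: 2 row(s).
Then LEFT JOIN `listings t3` on k2: each of those 2 rows is kept; rows whose t2.k2 has no match in t3 get NULL for t3's columns.
Result: 3 row(s).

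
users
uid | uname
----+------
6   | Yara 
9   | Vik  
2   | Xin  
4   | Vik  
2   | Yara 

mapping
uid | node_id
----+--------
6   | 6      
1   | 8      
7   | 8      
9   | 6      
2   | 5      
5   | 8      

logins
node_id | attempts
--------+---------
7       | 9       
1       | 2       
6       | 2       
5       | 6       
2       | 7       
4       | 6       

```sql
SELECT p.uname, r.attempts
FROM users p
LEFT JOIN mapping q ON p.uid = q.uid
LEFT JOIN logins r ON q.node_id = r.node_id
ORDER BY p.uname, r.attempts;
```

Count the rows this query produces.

5

Step 1 — p LEFT JOIN q on uid → 5 row(s).
Then LEFT JOIN `logins r` on node_id: each of those 5 rows is kept; rows whose q.node_id has no match in r get NULL for r's columns.
Result: 5 row(s).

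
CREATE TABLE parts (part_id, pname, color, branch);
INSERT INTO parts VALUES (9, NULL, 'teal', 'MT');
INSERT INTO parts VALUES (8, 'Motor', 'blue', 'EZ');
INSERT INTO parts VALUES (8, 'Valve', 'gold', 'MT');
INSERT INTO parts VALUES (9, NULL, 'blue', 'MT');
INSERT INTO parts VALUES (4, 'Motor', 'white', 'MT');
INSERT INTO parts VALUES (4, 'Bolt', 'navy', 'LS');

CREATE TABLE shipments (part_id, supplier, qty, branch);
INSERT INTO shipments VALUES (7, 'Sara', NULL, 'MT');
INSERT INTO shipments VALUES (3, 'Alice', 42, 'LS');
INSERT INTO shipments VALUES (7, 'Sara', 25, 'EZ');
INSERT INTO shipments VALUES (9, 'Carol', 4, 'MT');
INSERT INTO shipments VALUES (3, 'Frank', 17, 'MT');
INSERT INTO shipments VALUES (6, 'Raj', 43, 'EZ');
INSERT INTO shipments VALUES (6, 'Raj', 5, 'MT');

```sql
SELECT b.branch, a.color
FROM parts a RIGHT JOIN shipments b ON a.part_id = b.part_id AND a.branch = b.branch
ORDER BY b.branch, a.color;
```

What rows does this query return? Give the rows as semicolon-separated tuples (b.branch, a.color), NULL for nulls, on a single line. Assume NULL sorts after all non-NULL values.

(EZ, NULL); (EZ, NULL); (LS, NULL); (MT, blue); (MT, teal); (MT, NULL); (MT, NULL); (MT, NULL)

RIGHT JOIN keeps every row from `shipments`; unmatched rows get NULL for `parts`'s columns.
Matching on a.part_id = b.part_id AND a.branch = b.branch.
Matched pairs: 2; unmatched b rows kept: 6.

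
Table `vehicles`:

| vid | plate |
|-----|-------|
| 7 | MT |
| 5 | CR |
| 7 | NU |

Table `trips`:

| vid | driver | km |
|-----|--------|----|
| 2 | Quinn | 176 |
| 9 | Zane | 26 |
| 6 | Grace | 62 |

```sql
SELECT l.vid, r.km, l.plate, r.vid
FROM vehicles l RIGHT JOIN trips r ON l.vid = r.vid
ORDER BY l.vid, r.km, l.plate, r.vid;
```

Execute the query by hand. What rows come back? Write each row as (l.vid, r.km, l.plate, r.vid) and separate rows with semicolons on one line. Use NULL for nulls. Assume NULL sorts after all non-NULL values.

(NULL, 26, NULL, 9); (NULL, 62, NULL, 6); (NULL, 176, NULL, 2)

RIGHT JOIN keeps every row from `trips`; unmatched rows get NULL for `vehicles`'s columns.
Matching on l.vid = r.vid.
- l[0] vid=7 → no match.
- l[1] vid=5 → no match.
- l[2] vid=7 → no match.
- plus 3 unmatched r row(s), each kept with NULL l columns.
After projecting and ordering:
l.vid | r.km | l.plate | r.vid
NULL | 26 | NULL | 9
NULL | 62 | NULL | 6
NULL | 176 | NULL | 2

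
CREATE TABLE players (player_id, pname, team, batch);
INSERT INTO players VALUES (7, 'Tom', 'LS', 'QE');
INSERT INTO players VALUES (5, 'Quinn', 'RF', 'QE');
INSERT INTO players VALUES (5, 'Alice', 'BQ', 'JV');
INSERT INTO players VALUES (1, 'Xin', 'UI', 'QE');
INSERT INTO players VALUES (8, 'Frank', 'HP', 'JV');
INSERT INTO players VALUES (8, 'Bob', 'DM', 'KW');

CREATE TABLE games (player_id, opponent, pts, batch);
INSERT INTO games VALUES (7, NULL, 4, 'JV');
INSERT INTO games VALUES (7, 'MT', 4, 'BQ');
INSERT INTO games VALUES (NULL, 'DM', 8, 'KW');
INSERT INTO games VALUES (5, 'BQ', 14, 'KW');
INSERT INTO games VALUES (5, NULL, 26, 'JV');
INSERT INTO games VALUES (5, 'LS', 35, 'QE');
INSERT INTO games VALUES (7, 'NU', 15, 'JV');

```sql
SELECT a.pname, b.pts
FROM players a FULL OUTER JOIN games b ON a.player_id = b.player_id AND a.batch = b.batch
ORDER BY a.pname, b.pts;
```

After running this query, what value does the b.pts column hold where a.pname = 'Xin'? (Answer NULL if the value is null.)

NULL

FULL OUTER JOIN keeps every row from both sides; unmatched rows get NULL for the other side's columns.
Matching on a.player_id = b.player_id AND a.batch = b.batch. A NULL in a compared column never satisfies the condition.
- a[0] player_id=7, batch=QE → no match; kept with NULLs on the b side.
- a[1] player_id=5, batch=QE → 1 match(es) in b → 1 row(s).
- a[2] player_id=5, batch=JV → 1 match(es) in b → 1 row(s).
- a[3] player_id=1, batch=QE → no match; kept with NULLs on the b side.
- a[4] player_id=8, batch=JV → no match; kept with NULLs on the b side.
- a[5] player_id=8, batch=KW → no match; kept with NULLs on the b side.
- 5 b row(s) had no a match → kept, a columns NULL.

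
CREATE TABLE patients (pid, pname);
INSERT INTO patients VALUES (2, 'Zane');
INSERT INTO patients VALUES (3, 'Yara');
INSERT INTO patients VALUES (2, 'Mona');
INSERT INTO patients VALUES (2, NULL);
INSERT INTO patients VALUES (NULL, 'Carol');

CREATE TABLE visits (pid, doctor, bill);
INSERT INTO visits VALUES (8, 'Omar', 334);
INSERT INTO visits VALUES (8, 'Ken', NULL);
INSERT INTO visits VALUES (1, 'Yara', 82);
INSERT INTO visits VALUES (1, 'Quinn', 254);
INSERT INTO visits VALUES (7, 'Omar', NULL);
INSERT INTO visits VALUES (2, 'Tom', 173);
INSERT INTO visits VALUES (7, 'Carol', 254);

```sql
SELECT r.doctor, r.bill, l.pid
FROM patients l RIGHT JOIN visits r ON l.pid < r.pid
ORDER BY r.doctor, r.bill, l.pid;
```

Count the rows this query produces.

19

RIGHT JOIN keeps every row from `visits`; unmatched rows get NULL for `patients`'s columns.
Matching on l.pid < r.pid. A NULL in a compared column never satisfies the condition.
- l (pid=2) pairs with 4 row(s) of r.
- l (pid=3) pairs with 4 row(s) of r.
- l (pid=2) pairs with 4 row(s) of r.
- l (pid=2) pairs with 4 row(s) of r.
- l (pid=NULL) has no partner in r.
- 3 r row(s) had no l match → kept, l columns NULL.
Total: 16 matched + 3 padded = 19 rows.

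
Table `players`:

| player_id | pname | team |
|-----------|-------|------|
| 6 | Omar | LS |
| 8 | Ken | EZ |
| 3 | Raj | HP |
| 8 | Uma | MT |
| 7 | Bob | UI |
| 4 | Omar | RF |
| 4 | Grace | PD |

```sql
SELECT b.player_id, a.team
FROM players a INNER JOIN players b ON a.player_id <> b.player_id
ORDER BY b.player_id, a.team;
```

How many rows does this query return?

INNER JOIN keeps only pairs where the ON condition holds.
Matching on a.player_id <> b.player_id.
Matched pairs: 38.
Total: 38 rows.

38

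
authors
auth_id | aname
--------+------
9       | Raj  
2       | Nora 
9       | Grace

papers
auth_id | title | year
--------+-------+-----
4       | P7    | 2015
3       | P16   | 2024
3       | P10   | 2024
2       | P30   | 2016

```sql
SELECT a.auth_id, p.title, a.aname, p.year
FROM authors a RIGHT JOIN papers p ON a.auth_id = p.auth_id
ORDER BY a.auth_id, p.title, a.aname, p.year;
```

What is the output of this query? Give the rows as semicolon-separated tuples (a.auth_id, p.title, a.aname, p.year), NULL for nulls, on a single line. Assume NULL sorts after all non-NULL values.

(2, P30, Nora, 2016); (NULL, P10, NULL, 2024); (NULL, P16, NULL, 2024); (NULL, P7, NULL, 2015)

RIGHT JOIN keeps every row from `papers`; unmatched rows get NULL for `authors`'s columns.
Matching on a.auth_id = p.auth_id.
- a row (auth_id=9): no match.
- a row (auth_id=2): matches 1 p row(s) → 1 output row(s).
- a row (auth_id=9): no match.
- plus 3 unmatched p row(s), each kept with NULL a columns.
After projecting and ordering:
a.auth_id | p.title | a.aname | p.year
2 | P30 | Nora | 2016
NULL | P10 | NULL | 2024
NULL | P16 | NULL | 2024
NULL | P7 | NULL | 2015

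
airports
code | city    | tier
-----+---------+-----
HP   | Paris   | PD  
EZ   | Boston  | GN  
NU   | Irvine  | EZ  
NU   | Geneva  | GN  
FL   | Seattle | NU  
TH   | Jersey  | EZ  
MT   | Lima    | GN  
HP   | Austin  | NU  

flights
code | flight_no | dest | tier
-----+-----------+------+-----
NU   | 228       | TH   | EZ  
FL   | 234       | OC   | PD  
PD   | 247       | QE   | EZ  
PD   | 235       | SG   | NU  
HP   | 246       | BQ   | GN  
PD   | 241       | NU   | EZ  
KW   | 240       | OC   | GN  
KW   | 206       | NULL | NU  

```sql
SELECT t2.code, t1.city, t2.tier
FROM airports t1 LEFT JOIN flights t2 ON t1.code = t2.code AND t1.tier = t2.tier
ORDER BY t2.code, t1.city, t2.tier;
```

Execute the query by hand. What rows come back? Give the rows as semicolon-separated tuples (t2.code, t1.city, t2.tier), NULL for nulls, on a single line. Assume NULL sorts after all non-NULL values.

(NU, Irvine, EZ); (NULL, Austin, NULL); (NULL, Boston, NULL); (NULL, Geneva, NULL); (NULL, Jersey, NULL); (NULL, Lima, NULL); (NULL, Paris, NULL); (NULL, Seattle, NULL)

LEFT JOIN keeps every row from `airports`; unmatched rows get NULL for `flights`'s columns.
Matching on t1.code = t2.code AND t1.tier = t2.tier.
- code=HP, tier=PD: no t2 row matches, row kept with t2 columns NULL.
- code=EZ, tier=GN: no t2 row matches, row kept with t2 columns NULL.
- code=NU, tier=EZ: 1 matching t2 row(s), so 1 row(s) emitted.
- code=NU, tier=GN: no t2 row matches, row kept with t2 columns NULL.
- code=FL, tier=NU: no t2 row matches, row kept with t2 columns NULL.
- code=TH, tier=EZ: no t2 row matches, row kept with t2 columns NULL.
- code=MT, tier=GN: no t2 row matches, row kept with t2 columns NULL.
- code=HP, tier=NU: no t2 row matches, row kept with t2 columns NULL.
After projecting and ordering:
t2.code | t1.city | t2.tier
NU | Irvine | EZ
NULL | Austin | NULL
NULL | Boston | NULL
NULL | Geneva | NULL
NULL | Jersey | NULL
NULL | Lima | NULL
NULL | Paris | NULL
NULL | Seattle | NULL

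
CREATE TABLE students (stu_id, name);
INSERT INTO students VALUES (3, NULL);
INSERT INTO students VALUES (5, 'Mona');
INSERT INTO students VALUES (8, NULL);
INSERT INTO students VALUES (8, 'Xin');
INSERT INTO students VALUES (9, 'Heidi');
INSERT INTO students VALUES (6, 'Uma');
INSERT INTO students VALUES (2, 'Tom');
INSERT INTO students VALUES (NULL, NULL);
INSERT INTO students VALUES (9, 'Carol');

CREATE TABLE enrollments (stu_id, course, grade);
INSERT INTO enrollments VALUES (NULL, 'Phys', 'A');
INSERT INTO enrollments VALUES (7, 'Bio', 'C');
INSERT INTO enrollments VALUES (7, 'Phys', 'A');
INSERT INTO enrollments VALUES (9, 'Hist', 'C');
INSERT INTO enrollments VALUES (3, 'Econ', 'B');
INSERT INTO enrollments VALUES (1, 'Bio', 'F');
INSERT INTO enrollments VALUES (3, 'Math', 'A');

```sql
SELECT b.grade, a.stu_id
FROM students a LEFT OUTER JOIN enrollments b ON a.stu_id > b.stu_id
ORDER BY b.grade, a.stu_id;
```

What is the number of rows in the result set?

29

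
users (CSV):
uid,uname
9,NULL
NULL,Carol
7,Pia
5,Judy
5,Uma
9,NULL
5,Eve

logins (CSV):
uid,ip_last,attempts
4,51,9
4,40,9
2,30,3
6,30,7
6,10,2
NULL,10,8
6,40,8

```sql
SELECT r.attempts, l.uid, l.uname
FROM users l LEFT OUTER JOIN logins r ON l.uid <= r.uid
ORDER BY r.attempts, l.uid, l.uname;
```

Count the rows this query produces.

LEFT JOIN keeps every row from `users`; unmatched rows get NULL for `logins`'s columns.
Matching on l.uid <= r.uid. A NULL in a compared column never satisfies the condition.
- l[0] uid=9 → no match; kept with NULLs on the r side.
- l[1] uid=NULL → no match; kept with NULLs on the r side.
- l[2] uid=7 → no match; kept with NULLs on the r side.
- l[3] uid=5 → 3 match(es) in r → 3 row(s).
- l[4] uid=5 → 3 match(es) in r → 3 row(s).
- l[5] uid=9 → no match; kept with NULLs on the r side.
- l[6] uid=5 → 3 match(es) in r → 3 row(s).
Total: 9 matched + 4 padded = 13 rows.

13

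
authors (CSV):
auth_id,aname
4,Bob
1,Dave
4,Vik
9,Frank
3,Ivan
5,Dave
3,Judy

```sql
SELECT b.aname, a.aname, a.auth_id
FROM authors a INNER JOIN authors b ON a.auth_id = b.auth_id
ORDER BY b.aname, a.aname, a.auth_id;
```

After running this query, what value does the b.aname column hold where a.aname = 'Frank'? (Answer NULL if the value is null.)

INNER JOIN keeps only pairs where the ON condition holds.
Matching on a.auth_id = b.auth_id.
- a[0] auth_id=4 → 2 match(es) in b → 2 row(s).
- a[1] auth_id=1 → 1 match(es) in b → 1 row(s).
- a[2] auth_id=4 → 2 match(es) in b → 2 row(s).
- a[3] auth_id=9 → 1 match(es) in b → 1 row(s).
- a[4] auth_id=3 → 2 match(es) in b → 2 row(s).
- a[5] auth_id=5 → 1 match(es) in b → 1 row(s).
- a[6] auth_id=3 → 2 match(es) in b → 2 row(s).

Frank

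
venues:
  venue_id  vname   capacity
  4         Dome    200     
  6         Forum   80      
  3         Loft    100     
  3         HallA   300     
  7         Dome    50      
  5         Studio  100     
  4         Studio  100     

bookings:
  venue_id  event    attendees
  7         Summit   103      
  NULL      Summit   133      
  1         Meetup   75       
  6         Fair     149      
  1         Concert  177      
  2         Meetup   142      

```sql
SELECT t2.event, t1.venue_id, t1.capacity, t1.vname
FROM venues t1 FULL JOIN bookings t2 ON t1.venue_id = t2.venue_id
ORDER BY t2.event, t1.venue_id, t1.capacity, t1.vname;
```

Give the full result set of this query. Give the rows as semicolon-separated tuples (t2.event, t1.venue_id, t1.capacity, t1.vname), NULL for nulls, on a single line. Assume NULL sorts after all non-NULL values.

(Concert, NULL, NULL, NULL); (Fair, 6, 80, Forum); (Meetup, NULL, NULL, NULL); (Meetup, NULL, NULL, NULL); (Summit, 7, 50, Dome); (Summit, NULL, NULL, NULL); (NULL, 3, 100, Loft); (NULL, 3, 300, HallA); (NULL, 4, 100, Studio); (NULL, 4, 200, Dome); (NULL, 5, 100, Studio)

FULL OUTER JOIN keeps every row from both sides; unmatched rows get NULL for the other side's columns.
Matching on t1.venue_id = t2.venue_id. A NULL in a compared column never satisfies the condition.
- venue_id=4: no t2 row matches, row kept with t2 columns NULL.
- venue_id=6: 1 matching t2 row(s), so 1 row(s) emitted.
- venue_id=3: no t2 row matches, row kept with t2 columns NULL.
- venue_id=3: no t2 row matches, row kept with t2 columns NULL.
- venue_id=7: 1 matching t2 row(s), so 1 row(s) emitted.
- venue_id=5: no t2 row matches, row kept with t2 columns NULL.
- venue_id=4: no t2 row matches, row kept with t2 columns NULL.
- plus 4 unmatched t2 row(s), each kept with NULL t1 columns.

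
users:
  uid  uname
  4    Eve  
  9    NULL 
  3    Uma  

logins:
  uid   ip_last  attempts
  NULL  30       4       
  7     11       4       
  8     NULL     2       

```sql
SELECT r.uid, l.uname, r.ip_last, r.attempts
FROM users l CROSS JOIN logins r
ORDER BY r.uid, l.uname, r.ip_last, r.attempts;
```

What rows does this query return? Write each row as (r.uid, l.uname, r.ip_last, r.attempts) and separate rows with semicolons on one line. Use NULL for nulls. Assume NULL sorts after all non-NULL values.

(7, Eve, 11, 4); (7, Uma, 11, 4); (7, NULL, 11, 4); (8, Eve, NULL, 2); (8, Uma, NULL, 2); (8, NULL, NULL, 2); (NULL, Eve, 30, 4); (NULL, Uma, 30, 4); (NULL, NULL, 30, 4)

CROSS JOIN pairs every row of `users` with every row of `logins`: 3 × 3 = 9 rows.
After projecting and ordering:
r.uid | l.uname | r.ip_last | r.attempts
7 | Eve | 11 | 4
7 | Uma | 11 | 4
7 | NULL | 11 | 4
8 | Eve | NULL | 2
8 | Uma | NULL | 2
8 | NULL | NULL | 2
NULL | Eve | 30 | 4
NULL | Uma | 30 | 4
NULL | NULL | 30 | 4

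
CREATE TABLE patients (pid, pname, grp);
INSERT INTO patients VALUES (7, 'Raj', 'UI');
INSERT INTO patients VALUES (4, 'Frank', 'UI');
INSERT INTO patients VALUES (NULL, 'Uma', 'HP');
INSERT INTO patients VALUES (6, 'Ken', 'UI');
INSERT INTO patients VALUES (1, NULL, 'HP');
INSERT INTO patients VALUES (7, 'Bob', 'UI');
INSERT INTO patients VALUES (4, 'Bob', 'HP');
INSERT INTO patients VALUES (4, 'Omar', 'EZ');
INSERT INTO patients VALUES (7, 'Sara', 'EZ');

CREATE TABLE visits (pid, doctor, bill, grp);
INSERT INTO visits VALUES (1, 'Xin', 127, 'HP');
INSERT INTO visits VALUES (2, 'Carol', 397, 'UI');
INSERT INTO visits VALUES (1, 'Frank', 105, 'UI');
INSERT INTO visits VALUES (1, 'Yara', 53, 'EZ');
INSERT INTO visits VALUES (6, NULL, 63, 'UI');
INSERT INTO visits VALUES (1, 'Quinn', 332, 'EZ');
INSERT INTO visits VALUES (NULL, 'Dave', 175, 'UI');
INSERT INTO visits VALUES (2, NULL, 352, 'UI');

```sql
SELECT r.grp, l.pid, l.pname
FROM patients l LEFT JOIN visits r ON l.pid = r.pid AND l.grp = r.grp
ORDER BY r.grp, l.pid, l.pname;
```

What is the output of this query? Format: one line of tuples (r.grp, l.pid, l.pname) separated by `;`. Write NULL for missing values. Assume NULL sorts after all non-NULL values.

(HP, 1, NULL); (UI, 6, Ken); (NULL, 4, Bob); (NULL, 4, Frank); (NULL, 4, Omar); (NULL, 7, Bob); (NULL, 7, Raj); (NULL, 7, Sara); (NULL, NULL, Uma)

LEFT JOIN keeps every row from `patients`; unmatched rows get NULL for `visits`'s columns.
Matching on l.pid = r.pid AND l.grp = r.grp. A NULL in a compared column never satisfies the condition.
Matched pairs: 2; unmatched l rows kept: 7.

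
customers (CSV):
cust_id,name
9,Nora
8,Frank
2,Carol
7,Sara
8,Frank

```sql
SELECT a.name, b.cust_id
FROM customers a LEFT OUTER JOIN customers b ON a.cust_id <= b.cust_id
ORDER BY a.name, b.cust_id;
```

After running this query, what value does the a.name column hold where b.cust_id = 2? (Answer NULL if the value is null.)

LEFT JOIN keeps every row from `customers a`; unmatched rows get NULL for `customers b`'s columns.
Matching on a.cust_id <= b.cust_id.
Matched pairs: 16; unmatched a rows kept: 0.

Carol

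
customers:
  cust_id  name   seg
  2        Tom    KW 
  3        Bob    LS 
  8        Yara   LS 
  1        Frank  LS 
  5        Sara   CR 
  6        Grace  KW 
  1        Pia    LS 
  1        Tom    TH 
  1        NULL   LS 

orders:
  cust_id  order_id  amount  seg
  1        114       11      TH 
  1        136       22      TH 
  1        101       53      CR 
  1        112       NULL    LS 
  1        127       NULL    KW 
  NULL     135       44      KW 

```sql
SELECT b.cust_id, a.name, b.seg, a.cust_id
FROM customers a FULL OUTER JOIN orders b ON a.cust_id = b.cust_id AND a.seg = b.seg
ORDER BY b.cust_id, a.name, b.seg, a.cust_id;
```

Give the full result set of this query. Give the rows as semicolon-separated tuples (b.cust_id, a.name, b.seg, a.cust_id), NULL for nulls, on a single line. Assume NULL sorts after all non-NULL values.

(1, Frank, LS, 1); (1, Pia, LS, 1); (1, Tom, TH, 1); (1, Tom, TH, 1); (1, NULL, CR, NULL); (1, NULL, KW, NULL); (1, NULL, LS, 1); (NULL, Bob, NULL, 3); (NULL, Grace, NULL, 6); (NULL, Sara, NULL, 5); (NULL, Tom, NULL, 2); (NULL, Yara, NULL, 8); (NULL, NULL, KW, NULL)

FULL OUTER JOIN keeps every row from both sides; unmatched rows get NULL for the other side's columns.
Matching on a.cust_id = b.cust_id AND a.seg = b.seg. A NULL in a compared column never satisfies the condition.
- a row (cust_id=2, seg=KW): no match → kept, b columns NULL.
- a row (cust_id=3, seg=LS): no match → kept, b columns NULL.
- a row (cust_id=8, seg=LS): no match → kept, b columns NULL.
- a row (cust_id=1, seg=LS): matches 1 b row(s) → 1 output row(s).
- a row (cust_id=5, seg=CR): no match → kept, b columns NULL.
- a row (cust_id=6, seg=KW): no match → kept, b columns NULL.
- a row (cust_id=1, seg=LS): matches 1 b row(s) → 1 output row(s).
- a row (cust_id=1, seg=TH): matches 2 b row(s) → 2 output row(s).
- a row (cust_id=1, seg=LS): matches 1 b row(s) → 1 output row(s).
- plus 3 unmatched b row(s), each kept with NULL a columns.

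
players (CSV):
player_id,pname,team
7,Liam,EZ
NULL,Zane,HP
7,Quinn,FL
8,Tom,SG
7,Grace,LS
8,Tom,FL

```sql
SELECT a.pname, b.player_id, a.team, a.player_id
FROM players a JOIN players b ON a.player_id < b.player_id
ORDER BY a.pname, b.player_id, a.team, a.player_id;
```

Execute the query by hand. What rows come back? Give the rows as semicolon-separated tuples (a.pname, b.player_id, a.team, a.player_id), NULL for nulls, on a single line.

INNER JOIN keeps only pairs where the ON condition holds.
Matching on a.player_id < b.player_id. A NULL in a compared column never satisfies the condition.
- player_id=7: 2 matching b row(s), so 2 row(s) emitted.
- player_id=NULL: no matching b row, dropped.
- player_id=7: 2 matching b row(s), so 2 row(s) emitted.
- player_id=8: no matching b row, dropped.
- player_id=7: 2 matching b row(s), so 2 row(s) emitted.
- player_id=8: no matching b row, dropped.
After projecting and ordering:
a.pname | b.player_id | a.team | a.player_id
Grace | 8 | LS | 7
Grace | 8 | LS | 7
Liam | 8 | EZ | 7
Liam | 8 | EZ | 7
Quinn | 8 | FL | 7
Quinn | 8 | FL | 7

(Grace, 8, LS, 7); (Grace, 8, LS, 7); (Liam, 8, EZ, 7); (Liam, 8, EZ, 7); (Quinn, 8, FL, 7); (Quinn, 8, FL, 7)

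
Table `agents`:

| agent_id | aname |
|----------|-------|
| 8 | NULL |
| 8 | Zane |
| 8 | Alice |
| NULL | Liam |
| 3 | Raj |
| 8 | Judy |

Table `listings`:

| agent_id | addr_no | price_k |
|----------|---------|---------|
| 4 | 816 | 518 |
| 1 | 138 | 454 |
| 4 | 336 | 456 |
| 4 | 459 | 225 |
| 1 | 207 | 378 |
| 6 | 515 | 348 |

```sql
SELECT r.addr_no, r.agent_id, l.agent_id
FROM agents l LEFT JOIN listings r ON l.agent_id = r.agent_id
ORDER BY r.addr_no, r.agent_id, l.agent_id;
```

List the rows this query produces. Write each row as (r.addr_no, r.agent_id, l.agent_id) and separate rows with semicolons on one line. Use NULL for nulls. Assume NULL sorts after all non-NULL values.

LEFT JOIN keeps every row from `agents`; unmatched rows get NULL for `listings`'s columns.
Matching on l.agent_id = r.agent_id. A NULL in a compared column never satisfies the condition.
- l[0] agent_id=8 → no match; kept with NULLs on the r side.
- l[1] agent_id=8 → no match; kept with NULLs on the r side.
- l[2] agent_id=8 → no match; kept with NULLs on the r side.
- l[3] agent_id=NULL → no match; kept with NULLs on the r side.
- l[4] agent_id=3 → no match; kept with NULLs on the r side.
- l[5] agent_id=8 → no match; kept with NULLs on the r side.
After projecting and ordering:
r.addr_no | r.agent_id | l.agent_id
NULL | NULL | 3
NULL | NULL | 8
NULL | NULL | 8
NULL | NULL | 8
NULL | NULL | 8
NULL | NULL | NULL

(NULL, NULL, 3); (NULL, NULL, 8); (NULL, NULL, 8); (NULL, NULL, 8); (NULL, NULL, 8); (NULL, NULL, NULL)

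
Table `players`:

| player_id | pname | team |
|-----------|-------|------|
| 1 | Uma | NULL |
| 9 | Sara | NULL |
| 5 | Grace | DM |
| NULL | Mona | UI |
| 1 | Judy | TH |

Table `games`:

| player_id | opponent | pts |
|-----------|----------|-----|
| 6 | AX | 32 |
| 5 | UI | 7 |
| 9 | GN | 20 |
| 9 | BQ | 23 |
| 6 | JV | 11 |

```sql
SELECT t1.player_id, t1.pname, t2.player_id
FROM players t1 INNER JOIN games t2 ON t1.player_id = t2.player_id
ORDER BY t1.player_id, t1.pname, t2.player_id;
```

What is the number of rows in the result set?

3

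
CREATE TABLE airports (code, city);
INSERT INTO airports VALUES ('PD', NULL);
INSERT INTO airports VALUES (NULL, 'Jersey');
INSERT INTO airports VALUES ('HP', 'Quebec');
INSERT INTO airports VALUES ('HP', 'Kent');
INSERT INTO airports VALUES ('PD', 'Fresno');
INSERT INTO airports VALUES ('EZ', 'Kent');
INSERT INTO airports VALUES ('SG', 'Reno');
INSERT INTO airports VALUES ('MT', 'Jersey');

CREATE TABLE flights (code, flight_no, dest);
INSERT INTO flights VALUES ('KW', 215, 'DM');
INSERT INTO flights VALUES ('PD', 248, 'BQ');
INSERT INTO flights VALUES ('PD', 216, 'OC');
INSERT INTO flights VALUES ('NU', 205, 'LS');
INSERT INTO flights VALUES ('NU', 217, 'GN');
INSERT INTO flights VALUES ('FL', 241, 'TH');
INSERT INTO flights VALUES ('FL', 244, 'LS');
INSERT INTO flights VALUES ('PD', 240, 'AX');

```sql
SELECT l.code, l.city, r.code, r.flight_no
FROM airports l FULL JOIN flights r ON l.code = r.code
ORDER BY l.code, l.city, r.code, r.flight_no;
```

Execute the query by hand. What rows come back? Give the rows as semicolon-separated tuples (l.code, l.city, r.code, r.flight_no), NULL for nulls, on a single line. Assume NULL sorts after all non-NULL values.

(EZ, Kent, NULL, NULL); (HP, Kent, NULL, NULL); (HP, Quebec, NULL, NULL); (MT, Jersey, NULL, NULL); (PD, Fresno, PD, 216); (PD, Fresno, PD, 240); (PD, Fresno, PD, 248); (PD, NULL, PD, 216); (PD, NULL, PD, 240); (PD, NULL, PD, 248); (SG, Reno, NULL, NULL); (NULL, Jersey, NULL, NULL); (NULL, NULL, FL, 241); (NULL, NULL, FL, 244); (NULL, NULL, KW, 215); (NULL, NULL, NU, 205); (NULL, NULL, NU, 217)

FULL OUTER JOIN keeps every row from both sides; unmatched rows get NULL for the other side's columns.
Matching on l.code = r.code. A NULL in a compared column never satisfies the condition.
- l row (code=PD): matches 3 r row(s) → 3 output row(s).
- l row (code=NULL): no match → kept, r columns NULL.
- l row (code=HP): no match → kept, r columns NULL.
- l row (code=HP): no match → kept, r columns NULL.
- l row (code=PD): matches 3 r row(s) → 3 output row(s).
- l row (code=EZ): no match → kept, r columns NULL.
- l row (code=SG): no match → kept, r columns NULL.
- l row (code=MT): no match → kept, r columns NULL.
- 5 row(s) from r found no l partner → padded with NULL.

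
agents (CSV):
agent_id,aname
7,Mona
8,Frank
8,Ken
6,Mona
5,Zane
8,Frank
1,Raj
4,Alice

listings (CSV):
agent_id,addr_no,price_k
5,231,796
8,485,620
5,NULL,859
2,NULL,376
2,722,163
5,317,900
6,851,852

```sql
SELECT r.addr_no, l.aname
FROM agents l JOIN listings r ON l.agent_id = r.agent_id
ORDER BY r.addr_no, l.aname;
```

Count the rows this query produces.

INNER JOIN keeps only pairs where the ON condition holds.
Matching on l.agent_id = r.agent_id.
- l[0] agent_id=7 → no match; dropped.
- l[1] agent_id=8 → 1 match(es) in r → 1 row(s).
- l[2] agent_id=8 → 1 match(es) in r → 1 row(s).
- l[3] agent_id=6 → 1 match(es) in r → 1 row(s).
- l[4] agent_id=5 → 3 match(es) in r → 3 row(s).
- l[5] agent_id=8 → 1 match(es) in r → 1 row(s).
- l[6] agent_id=1 → no match; dropped.
- l[7] agent_id=4 → no match; dropped.
Total: 7 rows.

7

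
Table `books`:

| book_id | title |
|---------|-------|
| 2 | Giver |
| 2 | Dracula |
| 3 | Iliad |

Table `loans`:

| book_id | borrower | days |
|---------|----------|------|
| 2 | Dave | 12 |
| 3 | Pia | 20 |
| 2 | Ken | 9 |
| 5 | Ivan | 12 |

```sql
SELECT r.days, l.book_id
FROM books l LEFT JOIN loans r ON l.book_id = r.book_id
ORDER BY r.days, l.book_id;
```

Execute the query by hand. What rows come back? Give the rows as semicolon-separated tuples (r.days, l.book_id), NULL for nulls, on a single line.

(9, 2); (9, 2); (12, 2); (12, 2); (20, 3)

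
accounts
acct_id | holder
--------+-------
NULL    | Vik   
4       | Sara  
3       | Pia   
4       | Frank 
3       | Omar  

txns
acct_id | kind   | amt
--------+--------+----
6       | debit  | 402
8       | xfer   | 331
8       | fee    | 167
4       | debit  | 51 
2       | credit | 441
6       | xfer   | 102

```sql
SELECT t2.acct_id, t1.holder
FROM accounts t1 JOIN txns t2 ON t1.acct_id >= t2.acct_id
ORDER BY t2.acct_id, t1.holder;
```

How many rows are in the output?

6

INNER JOIN keeps only pairs where the ON condition holds.
Matching on t1.acct_id >= t2.acct_id. A NULL in a compared column never satisfies the condition.
- t1 row (acct_id=NULL): no match → dropped.
- t1 row (acct_id=4): matches 2 t2 row(s) → 2 output row(s).
- t1 row (acct_id=3): matches 1 t2 row(s) → 1 output row(s).
- t1 row (acct_id=4): matches 2 t2 row(s) → 2 output row(s).
- t1 row (acct_id=3): matches 1 t2 row(s) → 1 output row(s).
Total: 6 rows.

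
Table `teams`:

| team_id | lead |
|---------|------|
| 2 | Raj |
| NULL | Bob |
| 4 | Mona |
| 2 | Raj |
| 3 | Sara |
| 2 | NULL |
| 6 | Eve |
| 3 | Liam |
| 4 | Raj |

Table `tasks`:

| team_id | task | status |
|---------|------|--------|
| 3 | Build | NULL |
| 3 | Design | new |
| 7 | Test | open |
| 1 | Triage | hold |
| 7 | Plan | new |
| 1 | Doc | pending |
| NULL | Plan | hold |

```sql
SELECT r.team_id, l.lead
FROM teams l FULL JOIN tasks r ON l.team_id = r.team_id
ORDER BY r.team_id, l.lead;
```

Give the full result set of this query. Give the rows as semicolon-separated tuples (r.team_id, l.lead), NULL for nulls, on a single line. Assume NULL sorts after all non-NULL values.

(1, NULL); (1, NULL); (3, Liam); (3, Liam); (3, Sara); (3, Sara); (7, NULL); (7, NULL); (NULL, Bob); (NULL, Eve); (NULL, Mona); (NULL, Raj); (NULL, Raj); (NULL, Raj); (NULL, NULL); (NULL, NULL)

FULL OUTER JOIN keeps every row from both sides; unmatched rows get NULL for the other side's columns.
Matching on l.team_id = r.team_id. A NULL in a compared column never satisfies the condition.
Matched pairs: 4; unmatched l rows kept: 7; unmatched r rows kept: 5.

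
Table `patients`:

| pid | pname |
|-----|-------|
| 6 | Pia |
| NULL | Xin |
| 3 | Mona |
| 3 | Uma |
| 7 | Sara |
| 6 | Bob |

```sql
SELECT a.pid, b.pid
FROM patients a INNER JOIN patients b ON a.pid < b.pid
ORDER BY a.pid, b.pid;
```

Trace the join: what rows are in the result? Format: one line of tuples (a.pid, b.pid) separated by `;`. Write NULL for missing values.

(3, 6); (3, 6); (3, 6); (3, 6); (3, 7); (3, 7); (6, 7); (6, 7)

INNER JOIN keeps only pairs where the ON condition holds.
Matching on a.pid < b.pid. A NULL in a compared column never satisfies the condition.
Matched pairs: 8.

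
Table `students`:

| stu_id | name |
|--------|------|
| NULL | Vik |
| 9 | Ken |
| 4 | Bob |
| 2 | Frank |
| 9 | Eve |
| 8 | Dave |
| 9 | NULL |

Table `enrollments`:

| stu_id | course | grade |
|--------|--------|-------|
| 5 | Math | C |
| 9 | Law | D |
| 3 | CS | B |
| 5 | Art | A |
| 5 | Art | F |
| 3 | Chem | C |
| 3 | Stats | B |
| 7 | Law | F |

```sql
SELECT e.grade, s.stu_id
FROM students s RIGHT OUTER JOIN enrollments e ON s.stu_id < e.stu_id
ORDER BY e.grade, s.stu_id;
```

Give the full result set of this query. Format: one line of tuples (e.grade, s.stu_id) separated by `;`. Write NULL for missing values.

(A, 2); (A, 4); (B, 2); (B, 2); (C, 2); (C, 2); (C, 4); (D, 2); (D, 4); (D, 8); (F, 2); (F, 2); (F, 4); (F, 4)

RIGHT JOIN keeps every row from `enrollments`; unmatched rows get NULL for `students`'s columns.
Matching on s.stu_id < e.stu_id. A NULL in a compared column never satisfies the condition.
- s row (stu_id=NULL): no match.
- s row (stu_id=9): no match.
- s row (stu_id=4): matches 5 e row(s) → 5 output row(s).
- s row (stu_id=2): matches 8 e row(s) → 8 output row(s).
- s row (stu_id=9): no match.
- s row (stu_id=8): matches 1 e row(s) → 1 output row(s).
- s row (stu_id=9): no match.
- every e row matched at least one s row.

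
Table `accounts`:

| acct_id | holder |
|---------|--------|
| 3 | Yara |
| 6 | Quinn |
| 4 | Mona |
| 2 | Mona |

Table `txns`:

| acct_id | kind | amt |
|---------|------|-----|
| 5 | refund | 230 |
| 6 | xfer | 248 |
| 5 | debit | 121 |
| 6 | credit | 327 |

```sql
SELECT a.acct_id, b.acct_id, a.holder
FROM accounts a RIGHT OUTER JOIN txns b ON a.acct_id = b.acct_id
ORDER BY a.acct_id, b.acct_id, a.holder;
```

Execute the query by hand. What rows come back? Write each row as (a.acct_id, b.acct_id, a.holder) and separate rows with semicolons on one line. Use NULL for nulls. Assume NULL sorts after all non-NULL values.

(6, 6, Quinn); (6, 6, Quinn); (NULL, 5, NULL); (NULL, 5, NULL)

RIGHT JOIN keeps every row from `txns`; unmatched rows get NULL for `accounts`'s columns.
Matching on a.acct_id = b.acct_id.
- a[0] acct_id=3 → no match.
- a[1] acct_id=6 → 2 match(es) in b → 2 row(s).
- a[2] acct_id=4 → no match.
- a[3] acct_id=2 → no match.
- plus 2 unmatched b row(s), each kept with NULL a columns.
After projecting and ordering:
a.acct_id | b.acct_id | a.holder
6 | 6 | Quinn
6 | 6 | Quinn
NULL | 5 | NULL
NULL | 5 | NULL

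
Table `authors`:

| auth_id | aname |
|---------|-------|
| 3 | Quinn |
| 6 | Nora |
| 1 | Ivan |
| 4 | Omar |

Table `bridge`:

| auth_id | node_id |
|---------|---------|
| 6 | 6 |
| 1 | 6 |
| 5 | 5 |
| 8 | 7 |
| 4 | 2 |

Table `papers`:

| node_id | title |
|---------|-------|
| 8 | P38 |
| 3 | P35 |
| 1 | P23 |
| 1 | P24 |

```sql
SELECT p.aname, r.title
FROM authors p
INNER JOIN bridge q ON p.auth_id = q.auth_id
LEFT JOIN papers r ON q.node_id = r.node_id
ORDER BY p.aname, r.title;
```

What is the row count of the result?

Evaluate left to right. First `authors p INNER JOIN bridge q` on auth_id: 3 row(s).
Then LEFT JOIN `papers r` on node_id: each of those 3 rows is kept; rows whose q.node_id has no match in r get NULL for r's columns.
Result: 3 row(s).

3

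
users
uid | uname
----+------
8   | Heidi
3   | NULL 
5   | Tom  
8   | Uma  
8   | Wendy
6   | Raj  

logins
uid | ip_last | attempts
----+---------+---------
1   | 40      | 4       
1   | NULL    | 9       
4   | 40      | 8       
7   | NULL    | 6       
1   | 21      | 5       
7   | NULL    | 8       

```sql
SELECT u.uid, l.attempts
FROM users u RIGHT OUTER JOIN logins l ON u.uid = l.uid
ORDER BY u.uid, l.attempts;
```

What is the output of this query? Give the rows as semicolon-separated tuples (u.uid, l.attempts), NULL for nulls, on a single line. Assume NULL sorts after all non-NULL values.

RIGHT JOIN keeps every row from `logins`; unmatched rows get NULL for `users`'s columns.
Matching on u.uid = l.uid.
- u (uid=8) has no partner in l.
- u (uid=3) has no partner in l.
- u (uid=5) has no partner in l.
- u (uid=8) has no partner in l.
- u (uid=8) has no partner in l.
- u (uid=6) has no partner in l.
- 6 row(s) from l found no u partner → padded with NULL.
After projecting and ordering:
u.uid | l.attempts
NULL | 4
NULL | 5
NULL | 6
NULL | 8
NULL | 8
NULL | 9

(NULL, 4); (NULL, 5); (NULL, 6); (NULL, 8); (NULL, 8); (NULL, 9)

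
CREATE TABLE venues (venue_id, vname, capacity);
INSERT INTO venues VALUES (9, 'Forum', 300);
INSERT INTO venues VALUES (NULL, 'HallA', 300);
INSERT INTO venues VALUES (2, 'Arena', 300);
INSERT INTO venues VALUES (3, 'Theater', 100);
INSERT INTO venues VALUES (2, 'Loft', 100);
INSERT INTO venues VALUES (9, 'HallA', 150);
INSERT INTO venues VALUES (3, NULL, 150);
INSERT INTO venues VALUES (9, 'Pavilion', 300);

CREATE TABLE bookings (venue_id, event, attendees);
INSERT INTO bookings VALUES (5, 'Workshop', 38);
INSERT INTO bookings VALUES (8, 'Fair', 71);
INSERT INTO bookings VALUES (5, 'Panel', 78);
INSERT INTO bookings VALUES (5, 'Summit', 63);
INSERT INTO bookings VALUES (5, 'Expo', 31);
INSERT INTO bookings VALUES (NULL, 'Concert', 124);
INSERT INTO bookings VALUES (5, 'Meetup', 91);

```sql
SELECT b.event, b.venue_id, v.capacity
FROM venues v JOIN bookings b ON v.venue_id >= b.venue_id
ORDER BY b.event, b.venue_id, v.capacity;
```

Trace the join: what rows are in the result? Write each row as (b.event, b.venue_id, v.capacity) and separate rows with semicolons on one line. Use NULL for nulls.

INNER JOIN keeps only pairs where the ON condition holds.
Matching on v.venue_id >= b.venue_id. A NULL in a compared column never satisfies the condition.
Matched pairs: 18.

(Expo, 5, 150); (Expo, 5, 300); (Expo, 5, 300); (Fair, 8, 150); (Fair, 8, 300); (Fair, 8, 300); (Meetup, 5, 150); (Meetup, 5, 300); (Meetup, 5, 300); (Panel, 5, 150); (Panel, 5, 300); (Panel, 5, 300); (Summit, 5, 150); (Summit, 5, 300); (Summit, 5, 300); (Workshop, 5, 150); (Workshop, 5, 300); (Workshop, 5, 300)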